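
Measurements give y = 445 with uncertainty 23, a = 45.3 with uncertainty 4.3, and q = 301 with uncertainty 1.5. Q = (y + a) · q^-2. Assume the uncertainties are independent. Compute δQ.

0.000264

Let u = y + a = 490. δu = √(δy² + δa²) = √(529 + 18.5) = 23.4, so δu/u = 0.0477.
Q is then a monomial in u, q:
δQ/Q = √((δu/u)² + (-2·δq/q)²) = √(0.00228 + 9.93e-05) = 0.0488
Q = 0.00541, so δQ = 0.0488 × 0.00541 = 0.000264.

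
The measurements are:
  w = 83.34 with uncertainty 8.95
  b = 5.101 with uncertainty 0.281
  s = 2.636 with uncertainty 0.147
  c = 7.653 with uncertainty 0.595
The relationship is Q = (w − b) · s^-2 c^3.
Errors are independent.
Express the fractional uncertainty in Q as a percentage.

28.3%

Let u = w − b = 78.24. δu = √(δw² + δb²) = √(80.1 + 0.0790) = 8.95, so δu/u = 0.114.
Q is then a monomial in u, s, c:
δQ/Q = √((δu/u)² + (-2·δs/s)² + (3·δc/c)²) = √(0.0131 + 0.0124 + 0.0544) = 0.283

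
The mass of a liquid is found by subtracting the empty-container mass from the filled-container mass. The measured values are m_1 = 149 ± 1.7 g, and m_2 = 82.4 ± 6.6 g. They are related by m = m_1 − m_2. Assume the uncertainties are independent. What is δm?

Each term contributes (cᵢ δxᵢ)² to (δm)²:
  (δm_1)² = 2.89;  (δm_2)² = 43.6
δm = √(46.4) = 6.82 g

6.82 g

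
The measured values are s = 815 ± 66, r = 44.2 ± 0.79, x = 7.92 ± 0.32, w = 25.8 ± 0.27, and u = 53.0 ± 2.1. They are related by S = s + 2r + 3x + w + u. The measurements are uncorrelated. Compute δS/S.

S is a linear combination, so absolute uncertainties add in quadrature:
  (δs)² = 4360;  (2·δr)² = 2.50;  (3·δx)² = 0.922;  (δw)² = 0.0729;  (δu)² = 4.41
δS = √(4360) = 66.1
S = 1010, so δS/S = 66.1/1010 = 0.0657.

0.0657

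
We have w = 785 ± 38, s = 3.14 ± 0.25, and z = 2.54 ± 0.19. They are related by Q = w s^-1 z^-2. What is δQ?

Each factor contributes (exponent × relative error)² to (δQ/Q)²:
  (1·δw/w)² = (1×0.0484)² = 0.00234;  (-1·δs/s)² = (-1×0.0796)² = 0.00634;  (-2·δz/z)² = (-2×0.0748)² = 0.0224
δQ/Q = √(0.0311) = 0.176
Q = 38.8, so δQ = 0.176 × 38.8 = 6.83.

6.83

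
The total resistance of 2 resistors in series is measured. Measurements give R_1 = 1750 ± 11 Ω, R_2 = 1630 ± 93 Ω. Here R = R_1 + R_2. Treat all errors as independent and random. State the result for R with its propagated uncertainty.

3380 ± 93.6 Ω

R is a linear combination, so absolute uncertainties add in quadrature:
  (δR_1)² = 121;  (δR_2)² = 8650
δR = √(8770) = 93.6 Ω
R = 3380 Ω.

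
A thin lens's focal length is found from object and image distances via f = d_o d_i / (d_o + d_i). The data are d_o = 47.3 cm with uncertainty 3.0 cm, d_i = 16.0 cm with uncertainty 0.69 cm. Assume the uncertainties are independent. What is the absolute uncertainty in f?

0.430 cm

∂f/∂d_o = (d_i/(d_o+d_i))² = 0.0639;  ∂f/∂d_i = (d_o/(d_o+d_i))² = 0.558
δf = √((∂f/∂d_o · δd_o)² + (∂f/∂d_i · δd_i)²) = √(0.0367 + 0.148) = 0.430 cm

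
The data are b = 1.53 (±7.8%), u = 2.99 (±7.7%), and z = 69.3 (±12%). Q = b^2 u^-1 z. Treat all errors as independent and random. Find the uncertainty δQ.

Since Q is a product/quotient, work with relative uncertainties:
  (2·δb/b)² = (2×0.0780)² = 0.0243;  (-1·δu/u)² = (-1×0.0770)² = 0.00593;  (1·δz/z)² = (1×0.120)² = 0.0144
δQ/Q = √(0.0447) = 0.211
Q = 54.3, so δQ = 0.211 × 54.3 = 11.5.

11.5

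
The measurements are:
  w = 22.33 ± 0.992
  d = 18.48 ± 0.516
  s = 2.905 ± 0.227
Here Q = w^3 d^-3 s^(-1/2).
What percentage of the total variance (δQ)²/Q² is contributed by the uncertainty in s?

(δQ/Q)² = (3·δw/w)² + (-3·δd/d)² + (−½·δs/s)²
  w term: (3×0.0444)² = 0.0178
  d term: (-3×0.0279)² = 0.00702
  s term: (-0.5×0.0781)² = 0.00153
Total = 0.0263. Share from s = 0.00153/0.0263 = 0.0580.

5.80%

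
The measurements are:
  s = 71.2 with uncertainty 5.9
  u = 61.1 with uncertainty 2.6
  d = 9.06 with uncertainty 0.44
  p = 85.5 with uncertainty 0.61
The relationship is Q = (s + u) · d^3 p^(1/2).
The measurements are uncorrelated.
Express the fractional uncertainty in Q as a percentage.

Let w = s + u = 132. δw = √(δs² + δu²) = √(34.8 + 6.76) = 6.45, so δw/w = 0.0487.
Q is then a monomial in w, d, p:
δQ/Q = √((δw/w)² + (3·δd/d)² + (½·δp/p)²) = √(0.00237 + 0.0212 + 1.27e-05) = 0.154

15.4%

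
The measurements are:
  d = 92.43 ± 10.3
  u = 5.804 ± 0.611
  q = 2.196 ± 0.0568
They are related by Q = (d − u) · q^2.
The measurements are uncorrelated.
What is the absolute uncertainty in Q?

Let w = d − u = 86.63. δw = √(δd² + δu²) = √(106 + 0.373) = 10.3, so δw/w = 0.119.
Q is then a monomial in w, q:
δQ/Q = √((δw/w)² + (2·δq/q)²) = √(0.0142 + 0.00268) = 0.130
Q = 417.7, so δQ = 0.130 × 417.7 = 54.2.

54.2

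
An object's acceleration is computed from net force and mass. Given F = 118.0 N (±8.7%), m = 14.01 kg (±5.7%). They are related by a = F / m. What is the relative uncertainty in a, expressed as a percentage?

10.4%

For a monomial a ∝ F, m^-1, fractional errors add in quadrature:
  (1·δF/F)² = (1×0.0870)² = 0.00757;  (-1·δm/m)² = (-1×0.0570)² = 0.00325
δa/a = √(0.0108) = 0.104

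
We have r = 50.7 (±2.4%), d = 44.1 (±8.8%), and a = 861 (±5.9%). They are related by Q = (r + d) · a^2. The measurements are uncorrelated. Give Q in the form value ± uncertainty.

Let u = r + d = 94.8. δu = √(δr² + δd²) = √(1.48 + 15.1) = 4.07, so δu/u = 0.0429.
Q is then a monomial in u, a:
δQ/Q = √((δu/u)² + (2·δa/a)²) = √(0.00184 + 0.0139) = 0.126
Q = 7.03e+07, so δQ = 0.126 × 7.03e+07 = 8.82e+06.

(7.03 ± 0.882) × 10^7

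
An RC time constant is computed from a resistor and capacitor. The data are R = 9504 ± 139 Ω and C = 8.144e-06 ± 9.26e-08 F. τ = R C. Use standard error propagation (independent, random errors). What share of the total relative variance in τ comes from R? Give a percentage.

62.3%

(δτ/τ)² = (1·δR/R)² + (1·δC/C)²
  R term: (1×0.0146)² = 0.000214
  C term: (1×0.0114)² = 0.000129
Total = 0.000343. Share from R = 0.000214/0.000343 = 0.623.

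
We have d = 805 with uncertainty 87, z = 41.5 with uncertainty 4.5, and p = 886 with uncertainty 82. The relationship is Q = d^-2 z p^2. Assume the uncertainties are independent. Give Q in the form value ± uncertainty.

50.3 ± 15.3

Q is a product of powers, so relative uncertainties combine in quadrature:
  (-2·δd/d)² = (-2×0.108)² = 0.0467;  (1·δz/z)² = (1×0.108)² = 0.0118;  (2·δp/p)² = (2×0.0926)² = 0.0343
δQ/Q = √(0.0927) = 0.305
Q = 50.3, so δQ = 0.305 × 50.3 = 15.3.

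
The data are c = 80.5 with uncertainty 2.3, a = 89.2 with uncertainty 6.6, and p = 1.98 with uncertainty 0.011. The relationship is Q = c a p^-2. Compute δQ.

147

Each factor contributes (exponent × relative error)² to (δQ/Q)²:
  (1·δc/c)² = (1×0.0286)² = 0.000816;  (1·δa/a)² = (1×0.0740)² = 0.00547;  (-2·δp/p)² = (-2×0.00556)² = 0.000123
δQ/Q = √(0.00641) = 0.0801
Q = 1830, so δQ = 0.0801 × 1830 = 147.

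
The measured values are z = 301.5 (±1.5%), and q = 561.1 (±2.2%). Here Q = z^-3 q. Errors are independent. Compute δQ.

For a monomial Q ∝ z^-3, q, fractional errors add in quadrature:
  (-3·δz/z)² = (-3×0.0150)² = 0.00202;  (1·δq/q)² = (1×0.0220)² = 0.000484
δQ/Q = √(0.00251) = 0.0501
Q = 2.047e-05, so δQ = 0.0501 × 2.047e-05 = 1.03e-06.

1.03e-06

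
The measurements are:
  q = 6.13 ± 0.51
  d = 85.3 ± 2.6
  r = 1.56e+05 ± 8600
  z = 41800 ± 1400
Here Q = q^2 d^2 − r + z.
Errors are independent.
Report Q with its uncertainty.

(1.59 ± 0.492) × 10^5

Let p = q^2·d^2 = 2.73e+05. δp/p = √((2·δq/q)² + (2·δd/d)²) = √(0.0277 + 0.00372) = 0.177, so δp = 48500.
Q = p − r + z: δQ = √(δp² + δr² + δz²) = √(2.35e+09 + 7.4e+07 + 1.96e+06) = 49200
Q = 1.59e+05.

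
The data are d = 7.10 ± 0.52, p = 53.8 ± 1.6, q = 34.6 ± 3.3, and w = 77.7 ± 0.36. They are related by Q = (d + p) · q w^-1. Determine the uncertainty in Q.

Let u = d + p = 60.9. δu = √(δd² + δp²) = √(0.270 + 2.56) = 1.68, so δu/u = 0.0276.
Q is then a monomial in u, q, w:
δQ/Q = √((δu/u)² + (1·δq/q)² + (-1·δw/w)²) = √(0.000763 + 0.00910 + 2.15e-05) = 0.0994
Q = 27.1, so δQ = 0.0994 × 27.1 = 2.70.

2.70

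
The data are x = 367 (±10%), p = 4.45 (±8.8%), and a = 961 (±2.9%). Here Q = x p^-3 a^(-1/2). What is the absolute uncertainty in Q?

For a monomial Q ∝ x, p^-3, a^(-1/2), fractional errors add in quadrature:
  (1·δx/x)² = (1×0.100)² = 0.0100;  (-3·δp/p)² = (-3×0.0880)² = 0.0697;  (−½·δa/a)² = (-0.5×0.0290)² = 0.000210
δQ/Q = √(0.0799) = 0.283
Q = 0.134, so δQ = 0.283 × 0.134 = 0.0380.

0.0380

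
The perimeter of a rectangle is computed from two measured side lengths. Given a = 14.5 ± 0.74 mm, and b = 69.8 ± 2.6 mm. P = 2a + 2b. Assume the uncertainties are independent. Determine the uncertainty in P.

For a sum/difference, combine absolute errors in quadrature:
  (2·δa)² = 2.19;  (2·δb)² = 27.0
δP = √(29.2) = 5.41 mm

5.41 mm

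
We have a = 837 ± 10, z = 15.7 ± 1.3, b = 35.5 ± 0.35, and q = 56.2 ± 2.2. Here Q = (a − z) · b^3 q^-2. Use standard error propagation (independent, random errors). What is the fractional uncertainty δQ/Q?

Let u = a − z = 821. δu = √(δa² + δz²) = √(100 + 1.69) = 10.1, so δu/u = 0.0123.
Q is then a monomial in u, b, q:
δQ/Q = √((δu/u)² + (3·δb/b)² + (-2·δq/q)²) = √(0.000151 + 0.000875 + 0.00613) = 0.0846

0.0846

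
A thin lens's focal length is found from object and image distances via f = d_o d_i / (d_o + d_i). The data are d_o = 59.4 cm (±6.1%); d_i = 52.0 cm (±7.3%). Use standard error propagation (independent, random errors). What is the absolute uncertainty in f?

1.34 cm

∂f/∂d_o = (d_i/(d_o+d_i))² = 0.218;  ∂f/∂d_i = (d_o/(d_o+d_i))² = 0.284
δf = √((∂f/∂d_o · δd_o)² + (∂f/∂d_i · δd_i)²) = √(0.623 + 1.16) = 1.34 cm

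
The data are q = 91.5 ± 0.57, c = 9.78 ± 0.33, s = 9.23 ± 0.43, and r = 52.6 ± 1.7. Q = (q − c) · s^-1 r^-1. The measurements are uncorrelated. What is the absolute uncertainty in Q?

0.00964

Let u = q − c = 81.7. δu = √(δq² + δc²) = √(0.325 + 0.109) = 0.659, so δu/u = 0.00806.
Q is then a monomial in u, s, r:
δQ/Q = √((δu/u)² + (-1·δs/s)² + (-1·δr/r)²) = √(6.5e-05 + 0.00217 + 0.00104) = 0.0573
Q = 0.168, so δQ = 0.0573 × 0.168 = 0.00964.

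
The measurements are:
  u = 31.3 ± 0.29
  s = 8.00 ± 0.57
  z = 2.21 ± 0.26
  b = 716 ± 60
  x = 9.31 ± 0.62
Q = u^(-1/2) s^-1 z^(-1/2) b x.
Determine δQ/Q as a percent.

Q is a product of powers, so relative uncertainties combine in quadrature:
  (−½·δu/u)² = (-0.5×0.00927)² = 2.15e-05;  (-1·δs/s)² = (-1×0.0712)² = 0.00508;  (−½·δz/z)² = (-0.5×0.118)² = 0.00346;  (1·δb/b)² = (1×0.0838)² = 0.00702;  (1·δx/x)² = (1×0.0666)² = 0.00443
δQ/Q = √(0.0200) = 0.141

14.1%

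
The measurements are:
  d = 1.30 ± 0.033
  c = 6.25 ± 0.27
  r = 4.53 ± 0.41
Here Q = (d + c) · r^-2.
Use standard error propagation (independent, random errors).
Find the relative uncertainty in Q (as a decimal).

0.185

Let u = d + c = 7.55. δu = √(δd² + δc²) = √(0.00109 + 0.0729) = 0.272, so δu/u = 0.0360.
Q is then a monomial in u, r:
δQ/Q = √((δu/u)² + (-2·δr/r)²) = √(0.00130 + 0.0328) = 0.185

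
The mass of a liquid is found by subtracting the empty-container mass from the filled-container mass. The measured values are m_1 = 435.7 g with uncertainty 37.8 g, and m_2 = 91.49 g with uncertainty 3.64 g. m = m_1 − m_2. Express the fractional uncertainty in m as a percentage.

Absolute uncertainties add in quadrature for a linear combination:
  (δm_1)² = 1430;  (δm_2)² = 13.2
δm = √(1440) = 38.0 g
m = 344.2 g, so δm/m = 38.0/344.2 = 0.110.

11.0%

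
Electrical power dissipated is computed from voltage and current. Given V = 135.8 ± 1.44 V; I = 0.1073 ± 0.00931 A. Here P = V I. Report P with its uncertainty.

P is a product of powers, so relative uncertainties combine in quadrature:
  (1·δV/V)² = (1×0.0106)² = 0.000112;  (1·δI/I)² = (1×0.0868)² = 0.00753
δP/P = √(0.00764) = 0.0874
P = 14.57 W, so δP = 0.0874 × 14.57 = 1.27 W.

14.57 ± 1.27 W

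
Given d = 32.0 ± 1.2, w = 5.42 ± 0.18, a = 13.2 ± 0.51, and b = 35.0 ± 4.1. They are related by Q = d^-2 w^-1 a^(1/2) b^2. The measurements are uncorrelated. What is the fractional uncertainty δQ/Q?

Q is a product of powers, so relative uncertainties combine in quadrature:
  (-2·δd/d)² = (-2×0.0375)² = 0.00562;  (-1·δw/w)² = (-1×0.0332)² = 0.00110;  (½·δa/a)² = (0.5×0.0386)² = 0.000373;  (2·δb/b)² = (2×0.117)² = 0.0549
δQ/Q = √(0.0620) = 0.249

0.249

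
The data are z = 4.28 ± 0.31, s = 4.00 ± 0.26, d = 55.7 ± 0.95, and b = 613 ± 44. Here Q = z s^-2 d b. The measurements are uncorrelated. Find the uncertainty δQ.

1520

For a monomial Q ∝ z, s^-2, d, b, fractional errors add in quadrature:
  (1·δz/z)² = (1×0.0724)² = 0.00525;  (-2·δs/s)² = (-2×0.0650)² = 0.0169;  (1·δd/d)² = (1×0.0171)² = 0.000291;  (1·δb/b)² = (1×0.0718)² = 0.00515
δQ/Q = √(0.0276) = 0.166
Q = 9130, so δQ = 0.166 × 9130 = 1520.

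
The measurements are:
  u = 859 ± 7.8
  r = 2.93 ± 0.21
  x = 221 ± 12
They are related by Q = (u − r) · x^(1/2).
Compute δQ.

Let w = u − r = 856. δw = √(δu² + δr²) = √(60.8 + 0.0441) = 7.80, so δw/w = 0.00911.
Q is then a monomial in w, x:
δQ/Q = √((δw/w)² + (½·δx/x)²) = √(8.31e-05 + 0.000737) = 0.0286
Q = 12700, so δQ = 0.0286 × 12700 = 364.

364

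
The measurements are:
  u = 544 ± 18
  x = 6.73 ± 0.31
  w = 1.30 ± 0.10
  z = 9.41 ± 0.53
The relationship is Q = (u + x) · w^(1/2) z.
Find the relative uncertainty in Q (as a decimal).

Let h = u + x = 551. δh = √(δu² + δx²) = √(324 + 0.0961) = 18.0, so δh/h = 0.0327.
Q is then a monomial in h, w, z:
δQ/Q = √((δh/h)² + (½·δw/w)² + (1·δz/z)²) = √(0.00107 + 0.00148 + 0.00317) = 0.0756

0.0756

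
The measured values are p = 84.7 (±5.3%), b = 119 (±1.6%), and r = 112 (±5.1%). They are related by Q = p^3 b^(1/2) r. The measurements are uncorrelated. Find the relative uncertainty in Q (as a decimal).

Relative error in a monomial: (δQ/Q)² = Σ (nᵢ · δxᵢ/xᵢ)².
  (3·δp/p)² = (3×0.0530)² = 0.0253;  (½·δb/b)² = (0.5×0.0160)² = 6.4e-05;  (1·δr/r)² = (1×0.0510)² = 0.00260
δQ/Q = √(0.0279) = 0.167

0.167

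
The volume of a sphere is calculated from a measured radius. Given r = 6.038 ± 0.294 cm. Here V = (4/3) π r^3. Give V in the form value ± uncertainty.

922.1 ± 135 cm^3

Each factor contributes (exponent × relative error)² to (δV/V)²:
  (3·δr/r)² = (3×0.0487)² = 0.0213
δV/V = √(0.0213) = 0.146
V = 922.1 cm^3, so δV = 0.146 × 922.1 = 135 cm^3.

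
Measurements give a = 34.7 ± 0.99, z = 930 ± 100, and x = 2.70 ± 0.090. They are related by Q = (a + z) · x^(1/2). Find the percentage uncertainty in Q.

Let u = a + z = 965. δu = √(δa² + δz²) = √(0.980 + 10000) = 100, so δu/u = 0.104.
Q is then a monomial in u, x:
δQ/Q = √((δu/u)² + (½·δx/x)²) = √(0.0107 + 0.000278) = 0.105

10.5%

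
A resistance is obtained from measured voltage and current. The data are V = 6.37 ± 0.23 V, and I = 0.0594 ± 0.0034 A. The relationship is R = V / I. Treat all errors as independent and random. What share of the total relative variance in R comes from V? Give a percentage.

28.5%

(δR/R)² = (1·δV/V)² + (-1·δI/I)²
  V term: (1×0.0361)² = 0.00130
  I term: (-1×0.0572)² = 0.00328
Total = 0.00458. Share from V = 0.00130/0.00458 = 0.285.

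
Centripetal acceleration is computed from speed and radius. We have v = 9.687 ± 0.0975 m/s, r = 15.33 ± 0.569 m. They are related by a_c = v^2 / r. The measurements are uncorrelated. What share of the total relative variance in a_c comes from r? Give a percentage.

(δa_c/a_c)² = (2·δv/v)² + (-1·δr/r)²
  v term: (2×0.0101)² = 0.000405
  r term: (-1×0.0371)² = 0.00138
Total = 0.00178. Share from r = 0.00138/0.00178 = 0.773.

77.3%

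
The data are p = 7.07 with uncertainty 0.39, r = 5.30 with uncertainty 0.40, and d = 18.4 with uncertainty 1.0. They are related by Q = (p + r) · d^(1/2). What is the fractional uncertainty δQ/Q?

0.0527

Let u = p + r = 12.4. δu = √(δp² + δr²) = √(0.152 + 0.160) = 0.559, so δu/u = 0.0452.
Q is then a monomial in u, d:
δQ/Q = √((δu/u)² + (½·δd/d)²) = √(0.00204 + 0.000738) = 0.0527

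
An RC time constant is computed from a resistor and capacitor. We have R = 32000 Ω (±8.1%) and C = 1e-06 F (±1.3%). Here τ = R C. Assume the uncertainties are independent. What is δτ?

τ is a product of powers, so relative uncertainties combine in quadrature:
  (1·δR/R)² = (1×0.0810)² = 0.00656;  (1·δC/C)² = (1×0.0130)² = 0.000169
δτ/τ = √(0.00673) = 0.0820
τ = 0.0320 s, so δτ = 0.0820 × 0.0320 = 0.00263 s.

0.00263 s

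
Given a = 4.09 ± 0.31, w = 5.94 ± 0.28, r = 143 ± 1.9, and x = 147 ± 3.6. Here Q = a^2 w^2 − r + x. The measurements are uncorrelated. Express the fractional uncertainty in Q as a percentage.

17.7%

Let p = a^2·w^2 = 590. δp/p = √((2·δa/a)² + (2·δw/w)²) = √(0.0230 + 0.00889) = 0.179, so δp = 105.
Q = p − r + x: δQ = √(δp² + δr² + δx²) = √(11100 + 3.61 + 13.0) = 105
Q = 594, so δQ/Q = 105/594 = 0.177.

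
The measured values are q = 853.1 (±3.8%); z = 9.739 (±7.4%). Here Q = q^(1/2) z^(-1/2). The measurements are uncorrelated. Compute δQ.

Q is a product of powers, so relative uncertainties combine in quadrature:
  (½·δq/q)² = (0.5×0.0380)² = 0.000361;  (−½·δz/z)² = (-0.5×0.0740)² = 0.00137
δQ/Q = √(0.00173) = 0.0416
Q = 9.359, so δQ = 0.0416 × 9.359 = 0.389.

0.389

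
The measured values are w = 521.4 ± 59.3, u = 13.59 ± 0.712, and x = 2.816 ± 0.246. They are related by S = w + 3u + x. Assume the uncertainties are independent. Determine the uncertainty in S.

Absolute uncertainties add in quadrature for a linear combination:
  (δw)² = 3520;  (3·δu)² = 4.56;  (δx)² = 0.0605
δS = √(3520) = 59.3

59.3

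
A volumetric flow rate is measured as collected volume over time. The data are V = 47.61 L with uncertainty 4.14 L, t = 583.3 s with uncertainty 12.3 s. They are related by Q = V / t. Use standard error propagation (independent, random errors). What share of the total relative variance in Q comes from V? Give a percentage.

94.4%

(δQ/Q)² = (1·δV/V)² + (-1·δt/t)²
  V term: (1×0.0870)² = 0.00756
  t term: (-1×0.0211)² = 0.000445
Total = 0.00801. Share from V = 0.00756/0.00801 = 0.944.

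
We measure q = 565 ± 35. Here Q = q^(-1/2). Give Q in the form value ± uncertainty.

Q ∝ q^(-1/2), so δQ/Q = |−½| · δq/q = 0.5 × 0.0619 = 0.0310.
Q = 0.0421, so δQ = 0.0310 × 0.0421 = 0.00130.

0.0421 ± 0.00130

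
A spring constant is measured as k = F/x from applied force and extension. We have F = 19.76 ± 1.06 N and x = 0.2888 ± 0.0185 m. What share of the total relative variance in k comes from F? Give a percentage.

41.2%

(δk/k)² = (1·δF/F)² + (-1·δx/x)²
  F term: (1×0.0536)² = 0.00288
  x term: (-1×0.0641)² = 0.00410
Total = 0.00698. Share from F = 0.00288/0.00698 = 0.412.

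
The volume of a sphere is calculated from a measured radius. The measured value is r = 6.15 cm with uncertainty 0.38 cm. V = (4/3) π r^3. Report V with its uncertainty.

974 ± 181 cm^3

V ∝ r^3, so δV/V = |3| · δr/r = 3 × 0.0618 = 0.185.
V = 974 cm^3, so δV = 0.185 × 974 = 181 cm^3.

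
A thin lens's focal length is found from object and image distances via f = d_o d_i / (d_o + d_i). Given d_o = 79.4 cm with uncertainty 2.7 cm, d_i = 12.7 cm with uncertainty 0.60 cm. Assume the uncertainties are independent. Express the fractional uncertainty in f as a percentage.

4.10%

∂f/∂d_o = (d_i/(d_o+d_i))² = 0.0190;  ∂f/∂d_i = (d_o/(d_o+d_i))² = 0.743
δf = √((∂f/∂d_o · δd_o)² + (∂f/∂d_i · δd_i)²) = √(0.00264 + 0.199) = 0.449 cm
f = 10.9 cm, so δf/f = 0.449/10.9 = 0.0410.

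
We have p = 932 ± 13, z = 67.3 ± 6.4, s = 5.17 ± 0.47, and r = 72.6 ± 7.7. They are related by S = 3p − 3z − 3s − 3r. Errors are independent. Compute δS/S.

Absolute uncertainties add in quadrature for a linear combination:
  (3·δp)² = 1520;  (3·δz)² = 369;  (3·δs)² = 1.99;  (3·δr)² = 534
δS = √(2430) = 49.2
S = 2360, so δS/S = 49.2/2360 = 0.0209.

0.0209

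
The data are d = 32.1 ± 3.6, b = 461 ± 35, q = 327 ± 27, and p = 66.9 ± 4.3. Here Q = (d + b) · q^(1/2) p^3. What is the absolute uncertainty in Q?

5.6e+08

Let u = d + b = 493. δu = √(δd² + δb²) = √(13.0 + 1220) = 35.2, so δu/u = 0.0714.
Q is then a monomial in u, q, p:
δQ/Q = √((δu/u)² + (½·δq/q)² + (3·δp/p)²) = √(0.00509 + 0.00170 + 0.0372) = 0.210
Q = 2.67e+09, so δQ = 0.210 × 2.67e+09 = 5.6e+08.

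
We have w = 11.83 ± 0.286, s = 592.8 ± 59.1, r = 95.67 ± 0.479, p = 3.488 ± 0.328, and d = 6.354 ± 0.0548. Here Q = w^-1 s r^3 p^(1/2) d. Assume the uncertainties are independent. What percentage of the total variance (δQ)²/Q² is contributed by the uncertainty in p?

17.0%

(δQ/Q)² = (-1·δw/w)² + (1·δs/s)² + (3·δr/r)² + (½·δp/p)² + (1·δd/d)²
  w term: (-1×0.0242)² = 0.000584
  s term: (1×0.0997)² = 0.00994
  r term: (3×0.00501)² = 0.000226
  p term: (0.5×0.0940)² = 0.00221
  d term: (1×0.00862)² = 7.44e-05
Total = 0.0130. Share from p = 0.00221/0.0130 = 0.170.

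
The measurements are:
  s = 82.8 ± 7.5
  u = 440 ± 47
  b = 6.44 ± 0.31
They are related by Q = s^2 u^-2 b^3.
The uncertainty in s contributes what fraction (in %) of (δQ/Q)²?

33.0%

(δQ/Q)² = (2·δs/s)² + (-2·δu/u)² + (3·δb/b)²
  s term: (2×0.0906)² = 0.0328
  u term: (-2×0.107)² = 0.0456
  b term: (3×0.0481)² = 0.0209
Total = 0.0993. Share from s = 0.0328/0.0993 = 0.330.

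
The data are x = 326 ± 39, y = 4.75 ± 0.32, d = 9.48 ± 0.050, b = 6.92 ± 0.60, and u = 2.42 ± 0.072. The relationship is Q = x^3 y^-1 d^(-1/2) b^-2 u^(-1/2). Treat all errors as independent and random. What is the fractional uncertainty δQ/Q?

For a monomial Q ∝ x^3, y^-1, d^(-1/2), b^-2, u^(-1/2), fractional errors add in quadrature:
  (3·δx/x)² = (3×0.120)² = 0.129;  (-1·δy/y)² = (-1×0.0674)² = 0.00454;  (−½·δd/d)² = (-0.5×0.00527)² = 6.95e-06;  (-2·δb/b)² = (-2×0.0867)² = 0.0301;  (−½·δu/u)² = (-0.5×0.0298)² = 0.000221
δQ/Q = √(0.164) = 0.405

0.405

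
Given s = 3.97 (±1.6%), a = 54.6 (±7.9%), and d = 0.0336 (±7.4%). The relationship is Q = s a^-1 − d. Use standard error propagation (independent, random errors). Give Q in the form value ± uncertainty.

0.0391 ± 0.00637

Let p = s·a^-1 = 0.0727. δp/p = √((1·δs/s)² + (-1·δa/a)²) = √(0.000256 + 0.00624) = 0.0806, so δp = 0.00586.
Q = p − d: δQ = √(δp² + δd²) = √(3.43e-05 + 6.18e-06) = 0.00637
Q = 0.0391.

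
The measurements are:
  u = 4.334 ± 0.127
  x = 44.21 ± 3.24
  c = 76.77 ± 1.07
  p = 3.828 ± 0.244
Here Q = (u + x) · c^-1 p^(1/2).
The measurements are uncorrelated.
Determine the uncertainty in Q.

0.0932

Let w = u + x = 48.54. δw = √(δu² + δx²) = √(0.0161 + 10.5) = 3.24, so δw/w = 0.0668.
Q is then a monomial in w, c, p:
δQ/Q = √((δw/w)² + (-1·δc/c)² + (½·δp/p)²) = √(0.00446 + 0.000194 + 0.00102) = 0.0753
Q = 1.237, so δQ = 0.0753 × 1.237 = 0.0932.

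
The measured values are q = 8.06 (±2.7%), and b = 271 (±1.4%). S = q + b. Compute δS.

3.80

S is a linear combination, so absolute uncertainties add in quadrature:
  (δq)² = 0.0474;  (δb)² = 14.4
δS = √(14.4) = 3.80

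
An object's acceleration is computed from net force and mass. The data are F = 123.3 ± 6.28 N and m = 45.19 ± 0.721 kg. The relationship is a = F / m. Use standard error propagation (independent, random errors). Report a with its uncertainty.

Products/powers → add relative errors in quadrature, weighted by exponent:
  (1·δF/F)² = (1×0.0509)² = 0.00259;  (-1·δm/m)² = (-1×0.0160)² = 0.000255
δa/a = √(0.00285) = 0.0534
a = 2.728 m/s^2, so δa = 0.0534 × 2.728 = 0.146 m/s^2.

2.728 ± 0.146 m/s^2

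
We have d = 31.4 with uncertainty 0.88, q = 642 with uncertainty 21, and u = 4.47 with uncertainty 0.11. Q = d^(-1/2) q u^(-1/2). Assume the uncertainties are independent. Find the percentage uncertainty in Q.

Q is a product of powers, so relative uncertainties combine in quadrature:
  (−½·δd/d)² = (-0.5×0.0280)² = 0.000196;  (1·δq/q)² = (1×0.0327)² = 0.00107;  (−½·δu/u)² = (-0.5×0.0246)² = 0.000151
δQ/Q = √(0.00142) = 0.0377

3.77%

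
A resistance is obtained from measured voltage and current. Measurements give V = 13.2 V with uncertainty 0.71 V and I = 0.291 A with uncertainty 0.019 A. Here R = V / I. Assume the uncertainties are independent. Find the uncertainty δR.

For a monomial R ∝ V, I^-1, fractional errors add in quadrature:
  (1·δV/V)² = (1×0.0538)² = 0.00289;  (-1·δI/I)² = (-1×0.0653)² = 0.00426
δR/R = √(0.00716) = 0.0846
R = 45.4 Ω, so δR = 0.0846 × 45.4 = 3.84 Ω.

3.84 Ω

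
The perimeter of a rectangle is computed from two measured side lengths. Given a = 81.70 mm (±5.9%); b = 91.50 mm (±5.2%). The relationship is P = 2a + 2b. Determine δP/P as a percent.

3.91%

Sums and differences: (δP)² = Σ (cᵢ δxᵢ)².
  (2·δa)² = 92.9;  (2·δb)² = 90.6
δP = √(183) = 13.5 mm
P = 346.4 mm, so δP/P = 13.5/346.4 = 0.0391.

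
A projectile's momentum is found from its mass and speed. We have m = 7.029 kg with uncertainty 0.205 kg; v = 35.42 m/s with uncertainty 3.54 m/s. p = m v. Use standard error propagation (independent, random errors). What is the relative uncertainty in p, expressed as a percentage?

10.4%

Products/powers → add relative errors in quadrature, weighted by exponent:
  (1·δm/m)² = (1×0.0292)² = 0.000851;  (1·δv/v)² = (1×0.0999)² = 0.00999
δp/p = √(0.0108) = 0.104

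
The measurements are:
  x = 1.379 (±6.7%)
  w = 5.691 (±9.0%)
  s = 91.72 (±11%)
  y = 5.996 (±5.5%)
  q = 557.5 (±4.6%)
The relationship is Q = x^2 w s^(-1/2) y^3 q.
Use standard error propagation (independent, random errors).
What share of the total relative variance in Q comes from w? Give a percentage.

(δQ/Q)² = (2·δx/x)² + (1·δw/w)² + (−½·δs/s)² + (3·δy/y)² + (1·δq/q)²
  x term: (2×0.0670)² = 0.0180
  w term: (1×0.0900)² = 0.00810
  s term: (-0.5×0.110)² = 0.00302
  y term: (3×0.0550)² = 0.0272
  q term: (1×0.0460)² = 0.00212
Total = 0.0584. Share from w = 0.00810/0.0584 = 0.139.

13.9%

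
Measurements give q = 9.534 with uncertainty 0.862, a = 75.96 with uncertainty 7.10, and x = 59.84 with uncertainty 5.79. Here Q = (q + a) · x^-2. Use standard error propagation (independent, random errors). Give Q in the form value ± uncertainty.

Let u = q + a = 85.49. δu = √(δq² + δa²) = √(0.743 + 50.4) = 7.15, so δu/u = 0.0837.
Q is then a monomial in u, x:
δQ/Q = √((δu/u)² + (-2·δx/x)²) = √(0.00700 + 0.0374) = 0.211
Q = 0.02388, so δQ = 0.211 × 0.02388 = 0.00503.

0.02388 ± 0.00503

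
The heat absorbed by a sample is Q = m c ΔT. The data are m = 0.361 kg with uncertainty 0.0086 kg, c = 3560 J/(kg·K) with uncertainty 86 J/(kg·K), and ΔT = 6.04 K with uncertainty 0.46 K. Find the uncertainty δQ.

For a monomial Q ∝ m, c, ΔT, fractional errors add in quadrature:
  (1·δm/m)² = (1×0.0238)² = 0.000568;  (1·δc/c)² = (1×0.0242)² = 0.000584;  (1·δΔT/ΔT)² = (1×0.0762)² = 0.00580
δQ/Q = √(0.00695) = 0.0834
Q = 7760 J, so δQ = 0.0834 × 7760 = 647 J.

647 J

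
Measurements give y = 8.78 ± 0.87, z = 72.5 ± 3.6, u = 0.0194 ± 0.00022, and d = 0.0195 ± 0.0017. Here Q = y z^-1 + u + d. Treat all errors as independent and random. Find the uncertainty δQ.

0.0135

Let p = y·z^-1 = 0.121. δp/p = √((1·δy/y)² + (-1·δz/z)²) = √(0.00982 + 0.00247) = 0.111, so δp = 0.0134.
Q = p + u + d: δQ = √(δp² + δu² + δd²) = √(0.000180 + 4.84e-08 + 2.89e-06) = 0.0135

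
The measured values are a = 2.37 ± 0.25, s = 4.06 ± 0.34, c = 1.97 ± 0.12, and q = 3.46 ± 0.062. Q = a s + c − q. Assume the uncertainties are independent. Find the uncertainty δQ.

Let p = a·s = 9.62. δp/p = √((1·δa/a)² + (1·δs/s)²) = √(0.0111 + 0.00701) = 0.135, so δp = 1.30.
Q = p + c − q: δQ = √(δp² + δc² + δq²) = √(1.68 + 0.0144 + 0.00384) = 1.30

1.30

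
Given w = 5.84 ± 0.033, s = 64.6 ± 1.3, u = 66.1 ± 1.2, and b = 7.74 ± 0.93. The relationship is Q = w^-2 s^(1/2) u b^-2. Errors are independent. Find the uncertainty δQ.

0.0628

Products/powers → add relative errors in quadrature, weighted by exponent:
  (-2·δw/w)² = (-2×0.00565)² = 0.000128;  (½·δs/s)² = (0.5×0.0201)² = 0.000101;  (1·δu/u)² = (1×0.0182)² = 0.000330;  (-2·δb/b)² = (-2×0.120)² = 0.0577
δQ/Q = √(0.0583) = 0.241
Q = 0.260, so δQ = 0.241 × 0.260 = 0.0628.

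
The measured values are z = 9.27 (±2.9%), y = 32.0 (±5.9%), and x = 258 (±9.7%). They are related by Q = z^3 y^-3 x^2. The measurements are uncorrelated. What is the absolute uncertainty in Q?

Q is a product of powers, so relative uncertainties combine in quadrature:
  (3·δz/z)² = (3×0.0290)² = 0.00757;  (-3·δy/y)² = (-3×0.0590)² = 0.0313;  (2·δx/x)² = (2×0.0970)² = 0.0376
δQ/Q = √(0.0765) = 0.277
Q = 1620, so δQ = 0.277 × 1620 = 448.

448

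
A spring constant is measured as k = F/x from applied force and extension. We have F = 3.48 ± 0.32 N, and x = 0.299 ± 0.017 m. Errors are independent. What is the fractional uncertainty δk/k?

0.108

Products/powers → add relative errors in quadrature, weighted by exponent:
  (1·δF/F)² = (1×0.0920)² = 0.00846;  (-1·δx/x)² = (-1×0.0569)² = 0.00323
δk/k = √(0.0117) = 0.108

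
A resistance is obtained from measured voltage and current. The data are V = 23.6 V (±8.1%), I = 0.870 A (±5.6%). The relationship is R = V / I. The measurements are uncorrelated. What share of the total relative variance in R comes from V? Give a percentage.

67.7%

(δR/R)² = (1·δV/V)² + (-1·δI/I)²
  V term: (1×0.0810)² = 0.00656
  I term: (-1×0.0560)² = 0.00314
Total = 0.00970. Share from V = 0.00656/0.00970 = 0.677.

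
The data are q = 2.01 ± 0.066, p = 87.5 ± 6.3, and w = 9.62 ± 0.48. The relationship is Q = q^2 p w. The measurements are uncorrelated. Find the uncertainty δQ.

372

Each factor contributes (exponent × relative error)² to (δQ/Q)²:
  (2·δq/q)² = (2×0.0328)² = 0.00431;  (1·δp/p)² = (1×0.0720)² = 0.00518;  (1·δw/w)² = (1×0.0499)² = 0.00249
δQ/Q = √(0.0120) = 0.109
Q = 3400, so δQ = 0.109 × 3400 = 372.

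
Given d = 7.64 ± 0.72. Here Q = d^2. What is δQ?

11.0

Q ∝ d^2, so δQ/Q = |2| · δd/d = 2 × 0.0942 = 0.188.
Q = 58.4, so δQ = 0.188 × 58.4 = 11.0.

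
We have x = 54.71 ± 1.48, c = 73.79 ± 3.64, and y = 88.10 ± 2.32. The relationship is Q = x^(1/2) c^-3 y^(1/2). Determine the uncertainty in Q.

Each factor contributes (exponent × relative error)² to (δQ/Q)²:
  (½·δx/x)² = (0.5×0.0271)² = 0.000183;  (-3·δc/c)² = (-3×0.0493)² = 0.0219;  (½·δy/y)² = (0.5×0.0263)² = 0.000173
δQ/Q = √(0.0223) = 0.149
Q = 0.0001728, so δQ = 0.149 × 0.0001728 = 2.58e-05.

2.58e-05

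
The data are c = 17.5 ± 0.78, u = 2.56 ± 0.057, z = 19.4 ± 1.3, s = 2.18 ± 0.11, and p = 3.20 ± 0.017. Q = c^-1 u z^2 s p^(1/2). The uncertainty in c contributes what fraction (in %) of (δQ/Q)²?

(δQ/Q)² = (-1·δc/c)² + (1·δu/u)² + (2·δz/z)² + (1·δs/s)² + (½·δp/p)²
  c term: (-1×0.0446)² = 0.00199
  u term: (1×0.0223)² = 0.000496
  z term: (2×0.0670)² = 0.0180
  s term: (1×0.0505)² = 0.00255
  p term: (0.5×0.00531)² = 7.06e-06
Total = 0.0230. Share from c = 0.00199/0.0230 = 0.0864.

8.64%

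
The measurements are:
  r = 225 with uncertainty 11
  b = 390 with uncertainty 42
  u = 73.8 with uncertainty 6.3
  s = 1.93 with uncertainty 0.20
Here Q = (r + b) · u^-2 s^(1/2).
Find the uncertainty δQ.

Let w = r + b = 615. δw = √(δr² + δb²) = √(121 + 1760) = 43.4, so δw/w = 0.0706.
Q is then a monomial in w, u, s:
δQ/Q = √((δw/w)² + (-2·δu/u)² + (½·δs/s)²) = √(0.00498 + 0.0291 + 0.00268) = 0.192
Q = 0.157, so δQ = 0.192 × 0.157 = 0.0301.

0.0301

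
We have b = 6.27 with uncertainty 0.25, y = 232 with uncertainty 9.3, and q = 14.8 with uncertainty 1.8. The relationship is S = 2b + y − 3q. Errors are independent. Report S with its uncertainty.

200 ± 10.8

Each term contributes (cᵢ δxᵢ)² to (δS)²:
  (2·δb)² = 0.250;  (δy)² = 86.5;  (3·δq)² = 29.2
δS = √(116) = 10.8
S = 200.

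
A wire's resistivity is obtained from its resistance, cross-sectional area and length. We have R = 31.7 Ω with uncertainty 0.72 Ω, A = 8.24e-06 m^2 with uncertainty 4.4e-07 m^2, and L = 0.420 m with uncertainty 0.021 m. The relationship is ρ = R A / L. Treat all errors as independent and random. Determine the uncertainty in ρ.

4.76e-05 Ω·m

ρ is a product of powers, so relative uncertainties combine in quadrature:
  (1·δR/R)² = (1×0.0227)² = 0.000516;  (1·δA/A)² = (1×0.0534)² = 0.00285;  (-1·δL/L)² = (-1×0.0500)² = 0.00250
δρ/ρ = √(0.00587) = 0.0766
ρ = 0.000622 Ω·m, so δρ = 0.0766 × 0.000622 = 4.76e-05 Ω·m.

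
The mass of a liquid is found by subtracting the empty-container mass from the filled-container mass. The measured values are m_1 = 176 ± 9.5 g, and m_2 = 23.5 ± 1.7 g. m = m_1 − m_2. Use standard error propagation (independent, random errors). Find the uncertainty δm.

Absolute uncertainties add in quadrature for a linear combination:
  (δm_1)² = 90.2;  (δm_2)² = 2.89
δm = √(93.1) = 9.65 g

9.65 g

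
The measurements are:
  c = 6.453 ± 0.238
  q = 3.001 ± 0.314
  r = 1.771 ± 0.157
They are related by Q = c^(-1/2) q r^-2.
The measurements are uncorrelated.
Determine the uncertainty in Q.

0.0779

Q is a product of powers, so relative uncertainties combine in quadrature:
  (−½·δc/c)² = (-0.5×0.0369)² = 0.000340;  (1·δq/q)² = (1×0.105)² = 0.0109;  (-2·δr/r)² = (-2×0.0887)² = 0.0314
δQ/Q = √(0.0427) = 0.207
Q = 0.3767, so δQ = 0.207 × 0.3767 = 0.0779.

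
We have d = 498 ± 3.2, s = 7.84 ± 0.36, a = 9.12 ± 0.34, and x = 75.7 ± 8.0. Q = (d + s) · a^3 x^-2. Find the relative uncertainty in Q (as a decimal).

Let u = d + s = 506. δu = √(δd² + δs²) = √(10.2 + 0.130) = 3.22, so δu/u = 0.00637.
Q is then a monomial in u, a, x:
δQ/Q = √((δu/u)² + (3·δa/a)² + (-2·δx/x)²) = √(4.05e-05 + 0.0125 + 0.0447) = 0.239

0.239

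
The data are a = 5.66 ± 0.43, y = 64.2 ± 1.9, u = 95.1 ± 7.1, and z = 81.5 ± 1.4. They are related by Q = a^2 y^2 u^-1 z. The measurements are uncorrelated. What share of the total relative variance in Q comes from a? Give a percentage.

(δQ/Q)² = (2·δa/a)² + (2·δy/y)² + (-1·δu/u)² + (1·δz/z)²
  a term: (2×0.0760)² = 0.0231
  y term: (2×0.0296)² = 0.00350
  u term: (-1×0.0747)² = 0.00557
  z term: (1×0.0172)² = 0.000295
Total = 0.0325. Share from a = 0.0231/0.0325 = 0.711.

71.1%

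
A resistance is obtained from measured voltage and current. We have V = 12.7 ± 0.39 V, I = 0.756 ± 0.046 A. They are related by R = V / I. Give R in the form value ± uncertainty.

16.8 ± 1.14 Ω

Products/powers → add relative errors in quadrature, weighted by exponent:
  (1·δV/V)² = (1×0.0307)² = 0.000943;  (-1·δI/I)² = (-1×0.0608)² = 0.00370
δR/R = √(0.00465) = 0.0682
R = 16.8 Ω, so δR = 0.0682 × 16.8 = 1.14 Ω.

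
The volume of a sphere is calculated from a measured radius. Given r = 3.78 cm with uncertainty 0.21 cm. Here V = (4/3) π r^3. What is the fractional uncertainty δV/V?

V ∝ r^3, so δV/V = |3| · δr/r = 3 × 0.0556 = 0.167.

0.167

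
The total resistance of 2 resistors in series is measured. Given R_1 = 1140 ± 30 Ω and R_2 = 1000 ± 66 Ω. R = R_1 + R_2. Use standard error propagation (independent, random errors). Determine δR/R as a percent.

Each term contributes (cᵢ δxᵢ)² to (δR)²:
  (δR_1)² = 900;  (δR_2)² = 4360
δR = √(5260) = 72.5 Ω
R = 2140 Ω, so δR/R = 72.5/2140 = 0.0339.

3.39%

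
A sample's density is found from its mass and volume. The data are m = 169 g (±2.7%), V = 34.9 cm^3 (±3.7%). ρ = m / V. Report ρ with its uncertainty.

4.84 ± 0.222 g/cm^3

Since ρ is a product/quotient, work with relative uncertainties:
  (1·δm/m)² = (1×0.0270)² = 0.000729;  (-1·δV/V)² = (-1×0.0370)² = 0.00137
δρ/ρ = √(0.00210) = 0.0458
ρ = 4.84 g/cm^3, so δρ = 0.0458 × 4.84 = 0.222 g/cm^3.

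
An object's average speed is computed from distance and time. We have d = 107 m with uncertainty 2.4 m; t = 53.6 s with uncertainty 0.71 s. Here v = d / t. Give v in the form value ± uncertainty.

v is a product of powers, so relative uncertainties combine in quadrature:
  (1·δd/d)² = (1×0.0224)² = 0.000503;  (-1·δt/t)² = (-1×0.0132)² = 0.000175
δv/v = √(0.000679) = 0.0260
v = 2.00 m/s, so δv = 0.0260 × 2.00 = 0.0520 m/s.

2.00 ± 0.0520 m/s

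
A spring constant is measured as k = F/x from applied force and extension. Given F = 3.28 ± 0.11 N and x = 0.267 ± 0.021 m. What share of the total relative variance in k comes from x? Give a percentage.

84.6%

(δk/k)² = (1·δF/F)² + (-1·δx/x)²
  F term: (1×0.0335)² = 0.00112
  x term: (-1×0.0787)² = 0.00619
Total = 0.00731. Share from x = 0.00619/0.00731 = 0.846.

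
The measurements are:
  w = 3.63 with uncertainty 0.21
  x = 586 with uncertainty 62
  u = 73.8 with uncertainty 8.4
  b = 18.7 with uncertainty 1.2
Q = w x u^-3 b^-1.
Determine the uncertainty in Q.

Products/powers → add relative errors in quadrature, weighted by exponent:
  (1·δw/w)² = (1×0.0579)² = 0.00335;  (1·δx/x)² = (1×0.106)² = 0.0112;  (-3·δu/u)² = (-3×0.114)² = 0.117;  (-1·δb/b)² = (-1×0.0642)² = 0.00412
δQ/Q = √(0.135) = 0.368
Q = 0.000283, so δQ = 0.368 × 0.000283 = 0.000104.

0.000104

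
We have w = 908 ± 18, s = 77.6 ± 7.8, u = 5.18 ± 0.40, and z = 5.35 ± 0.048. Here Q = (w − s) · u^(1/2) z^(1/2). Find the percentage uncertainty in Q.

4.55%

Let h = w − s = 830. δh = √(δw² + δs²) = √(324 + 60.8) = 19.6, so δh/h = 0.0236.
Q is then a monomial in h, u, z:
δQ/Q = √((δh/h)² + (½·δu/u)² + (½·δz/z)²) = √(0.000558 + 0.00149 + 2.01e-05) = 0.0455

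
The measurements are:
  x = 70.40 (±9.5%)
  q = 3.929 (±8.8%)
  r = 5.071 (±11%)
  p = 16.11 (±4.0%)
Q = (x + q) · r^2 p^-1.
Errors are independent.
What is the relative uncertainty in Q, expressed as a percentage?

Let u = x + q = 74.33. δu = √(δx² + δq²) = √(44.7 + 0.120) = 6.70, so δu/u = 0.0901.
Q is then a monomial in u, r, p:
δQ/Q = √((δu/u)² + (2·δr/r)² + (-1·δp/p)²) = √(0.00812 + 0.0484 + 0.00160) = 0.241

24.1%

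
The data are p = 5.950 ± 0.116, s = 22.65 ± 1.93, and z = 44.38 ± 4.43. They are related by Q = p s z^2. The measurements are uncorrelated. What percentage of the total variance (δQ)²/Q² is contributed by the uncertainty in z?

83.9%

(δQ/Q)² = (1·δp/p)² + (1·δs/s)² + (2·δz/z)²
  p term: (1×0.0195)² = 0.000380
  s term: (1×0.0852)² = 0.00726
  z term: (2×0.0998)² = 0.0399
Total = 0.0475. Share from z = 0.0399/0.0475 = 0.839.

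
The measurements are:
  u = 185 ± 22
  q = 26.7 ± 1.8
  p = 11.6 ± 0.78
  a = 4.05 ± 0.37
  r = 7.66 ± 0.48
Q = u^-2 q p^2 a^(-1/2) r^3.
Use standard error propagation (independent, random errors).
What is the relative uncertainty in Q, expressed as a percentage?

For a monomial Q ∝ u^-2, q, p^2, a^(-1/2), r^3, fractional errors add in quadrature:
  (-2·δu/u)² = (-2×0.119)² = 0.0566;  (1·δq/q)² = (1×0.0674)² = 0.00454;  (2·δp/p)² = (2×0.0672)² = 0.0181;  (−½·δa/a)² = (-0.5×0.0914)² = 0.00209;  (3·δr/r)² = (3×0.0627)² = 0.0353
δQ/Q = √(0.117) = 0.342

34.2%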